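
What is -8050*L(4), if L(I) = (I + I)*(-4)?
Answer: 257600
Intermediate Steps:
L(I) = -8*I (L(I) = (2*I)*(-4) = -8*I)
-8050*L(4) = -(-64400)*4 = -8050*(-32) = 257600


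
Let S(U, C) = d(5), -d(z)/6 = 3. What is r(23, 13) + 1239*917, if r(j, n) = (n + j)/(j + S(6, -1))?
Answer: 5680851/5 ≈ 1.1362e+6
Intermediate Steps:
d(z) = -18 (d(z) = -6*3 = -18)
S(U, C) = -18
r(j, n) = (j + n)/(-18 + j) (r(j, n) = (n + j)/(j - 18) = (j + n)/(-18 + j))
r(23, 13) + 1239*917 = (23 + 13)/(-18 + 23) + 1239*917 = 36/5 + 1136163 = 5680851/5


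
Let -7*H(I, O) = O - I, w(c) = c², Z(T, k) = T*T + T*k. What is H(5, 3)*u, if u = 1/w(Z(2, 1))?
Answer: 1/126 ≈ 0.0079365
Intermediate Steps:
Z(T, k) = T² + T*k
H(I, O) = -O/7 + I/7 (H(I, O) = -(O - I)/7 = -O/7 + I/7)
u = 1/36 (u = 1/((2*(2 + 1))²) = 1/((2*3)²) = 1/(6²) = 1/36 ≈ 0.027778)
H(5, 3)*u = (-⅐*3 + (⅐)*5)*(1/36) = (-3/7 + 5/7)*(1/36) = (2/7)*(1/36) = 1/126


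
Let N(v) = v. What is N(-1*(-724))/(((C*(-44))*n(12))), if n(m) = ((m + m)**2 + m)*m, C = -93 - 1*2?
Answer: 181/7373520 ≈ 2.4547e-5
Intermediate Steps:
C = -95 (C = -93 - 2 = -95)
n(m) = m*(m + 4*m**2) (n(m) = ((2*m)**2 + m)*m = (4*m**2 + m)*m = (m + 4*m**2)*m = m*(m + 4*m**2))
N(-1*(-724))/(((C*(-44))*n(12))) = (-1*(-724))/(((-95*(-44))*(12**2*(1 + 4*12)))) = 724/((4180*(144*(1 + 48)))) = 724/((4180*(144*49))) = 724/((4180*7056)) = 724/29494080 = 724*(1/29494080) = 181/7373520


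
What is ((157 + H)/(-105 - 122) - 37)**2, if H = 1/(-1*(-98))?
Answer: 703063803121/494884516 ≈ 1420.7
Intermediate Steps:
H = 1/98 ≈ 0.010204
((157 + H)/(-105 - 122) - 37)**2 = ((157 + 1/98)/(-105 - 122) - 37)**2 = ((15387/98)/(-227) - 37)**2 = ((15387/98)*(-1/227) - 37)**2 = (-15387/22246 - 37)**2 = (-838489/22246)**2 = 703063803121/494884516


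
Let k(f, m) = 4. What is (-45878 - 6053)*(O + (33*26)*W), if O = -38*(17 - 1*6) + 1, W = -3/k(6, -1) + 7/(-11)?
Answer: 166854303/2 ≈ 8.3427e+7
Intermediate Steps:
W = -61/44 (W = -3/4 + 7/(-11) = -3*1/4 + 7*(-1/11) = -3/4 - 7/11 = -61/44 ≈ -1.3864)
O = -417 (O = -38*(17 - 6) + 1 = -38*11 + 1 = -418 + 1 = -417)
(-45878 - 6053)*(O + (33*26)*W) = (-45878 - 6053)*(-417 + (33*26)*(-61/44)) = -51931*(-417 + 858*(-61/44)) = -51931*(-417 - 2379/2) = -51931*(-3213/2) = 166854303/2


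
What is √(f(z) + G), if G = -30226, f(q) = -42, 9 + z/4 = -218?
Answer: 2*I*√7567 ≈ 173.98*I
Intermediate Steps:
z = -908 (z = -36 + 4*(-218) = -36 - 872 = -908)
√(f(z) + G) = √(-42 - 30226) = √(-30268) = 2*I*√7567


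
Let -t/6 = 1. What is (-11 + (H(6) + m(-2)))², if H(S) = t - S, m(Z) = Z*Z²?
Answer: 961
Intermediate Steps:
t = -6 (t = -6*1 = -6)
m(Z) = Z³
H(S) = -6 - S
(-11 + (H(6) + m(-2)))² = (-11 + ((-6 - 1*6) + (-2)³))² = (-11 + ((-6 - 6) - 8))² = (-11 + (-12 - 8))² = (-11 - 20)² = (-31)² = 961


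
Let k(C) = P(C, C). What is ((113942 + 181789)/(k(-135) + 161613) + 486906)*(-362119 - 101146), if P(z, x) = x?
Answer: -4047129510575415/17942 ≈ -2.2557e+11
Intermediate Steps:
k(C) = C
((113942 + 181789)/(k(-135) + 161613) + 486906)*(-362119 - 101146) = ((113942 + 181789)/(-135 + 161613) + 486906)*(-362119 - 101146) = (295731/161478 + 486906)*(-463265) = (295731*(1/161478) + 486906)*(-463265) = (32859/17942 + 486906)*(-463265) = (8736100311/17942)*(-463265) = -4047129510575415/17942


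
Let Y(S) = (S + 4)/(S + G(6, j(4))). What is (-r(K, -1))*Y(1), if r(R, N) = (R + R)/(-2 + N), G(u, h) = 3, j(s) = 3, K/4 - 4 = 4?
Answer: 80/3 ≈ 26.667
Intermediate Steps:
K = 32 (K = 16 + 4*4 = 16 + 16 = 32)
r(R, N) = 2*R/(-2 + N) (r(R, N) = (2*R)/(-2 + N) = 2*R/(-2 + N))
Y(S) = (4 + S)/(3 + S) (Y(S) = (S + 4)/(S + 3) = (4 + S)/(3 + S))
(-r(K, -1))*Y(1) = (-2*32/(-2 - 1))*((4 + 1)/(3 + 1)) = (-2*32/(-3))*(5/4) = (-2*32*(-1)/3)*((¼)*5) = -1*(-64/3)*(5/4) = (64/3)*(5/4) = 80/3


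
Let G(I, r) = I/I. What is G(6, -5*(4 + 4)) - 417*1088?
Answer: -453695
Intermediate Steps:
G(I, r) = 1
G(6, -5*(4 + 4)) - 417*1088 = 1 - 417*1088 = 1 - 453696 = -453695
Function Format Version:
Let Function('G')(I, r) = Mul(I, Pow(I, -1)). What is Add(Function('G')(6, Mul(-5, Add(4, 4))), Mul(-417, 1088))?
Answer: -453695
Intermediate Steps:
Function('G')(I, r) = 1
Add(Function('G')(6, Mul(-5, Add(4, 4))), Mul(-417, 1088)) = Add(1, Mul(-417, 1088)) = Add(1, -453696) = -453695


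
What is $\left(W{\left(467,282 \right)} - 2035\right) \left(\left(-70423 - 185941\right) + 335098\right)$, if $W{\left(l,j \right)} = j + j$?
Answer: $-115817714$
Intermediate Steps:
$W{\left(l,j \right)} = 2 j$
$\left(W{\left(467,282 \right)} - 2035\right) \left(\left(-70423 - 185941\right) + 335098\right) = \left(2 \cdot 282 - 2035\right) \left(\left(-70423 - 185941\right) + 335098\right) = \left(564 - 2035\right) \left(\left(-70423 - 185941\right) + 335098\right) = - 1471 \left(-256364 + 335098\right) = \left(-1471\right) 78734 = -115817714$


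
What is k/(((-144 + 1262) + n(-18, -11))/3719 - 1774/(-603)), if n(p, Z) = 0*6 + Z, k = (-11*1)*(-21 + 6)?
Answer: 33638355/660457 ≈ 50.932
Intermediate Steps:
k = 165 (k = -11*(-15) = 165)
n(p, Z) = Z (n(p, Z) = 0 + Z = Z)
k/(((-144 + 1262) + n(-18, -11))/3719 - 1774/(-603)) = 165/(((-144 + 1262) - 11)/3719 - 1774/(-603)) = 165/((1118 - 11)*(1/3719) - 1774*(-1/603)) = 165/(1107*(1/3719) + 1774/603) = 165/(1107/3719 + 1774/603) = 165/(7265027/2242557) = 165*(2242557/7265027) = 33638355/660457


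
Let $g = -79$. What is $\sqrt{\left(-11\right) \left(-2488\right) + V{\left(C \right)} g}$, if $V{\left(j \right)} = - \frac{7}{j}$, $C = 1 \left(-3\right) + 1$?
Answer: $\frac{\sqrt{108366}}{2} \approx 164.59$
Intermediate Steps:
$C = -2$ ($C = -3 + 1 = -2$)
$\sqrt{\left(-11\right) \left(-2488\right) + V{\left(C \right)} g} = \sqrt{\left(-11\right) \left(-2488\right) + - \frac{7}{-2} \left(-79\right)} = \sqrt{27368 + \left(-7\right) \left(- \frac{1}{2}\right) \left(-79\right)} = \sqrt{27368 + \frac{7}{2} \left(-79\right)} = \sqrt{27368 - \frac{553}{2}} = \sqrt{\frac{54183}{2}} = \frac{\sqrt{108366}}{2}$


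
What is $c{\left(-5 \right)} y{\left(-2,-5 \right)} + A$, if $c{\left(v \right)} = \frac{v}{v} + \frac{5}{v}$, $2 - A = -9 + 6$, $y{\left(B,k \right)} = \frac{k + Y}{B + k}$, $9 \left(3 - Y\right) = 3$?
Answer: $5$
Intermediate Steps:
$Y = \frac{8}{3}$ ($Y = 3 - \frac{1}{3} = \frac{8}{3} \approx 2.6667$)
$y{\left(B,k \right)} = \frac{\frac{8}{3} + k}{B + k}$ ($y{\left(B,k \right)} = \frac{k + \frac{8}{3}}{B + k} = \frac{\frac{8}{3} + k}{B + k}$)
$A = 5$ ($A = 2 - \left(-9 + 6\right) = 2 - -3 = 2 + 3 = 5$)
$c{\left(v \right)} = 1 + \frac{5}{v}$
$c{\left(-5 \right)} y{\left(-2,-5 \right)} + A = \frac{5 - 5}{-5} \frac{\frac{8}{3} - 5}{-2 - 5} + 5 = \left(- \frac{1}{5}\right) 0 \frac{1}{-7} \left(- \frac{7}{3}\right) + 5 = 0 \left(\left(- \frac{1}{7}\right) \left(- \frac{7}{3}\right)\right) + 5 = 0 \cdot \frac{1}{3} + 5 = 0 + 5 = 5$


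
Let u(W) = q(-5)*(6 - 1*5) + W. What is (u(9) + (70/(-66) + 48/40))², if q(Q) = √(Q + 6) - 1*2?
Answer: 1803649/27225 ≈ 66.250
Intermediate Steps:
q(Q) = -2 + √(6 + Q) (q(Q) = √(6 + Q) - 2 = -2 + √(6 + Q))
u(W) = -1 + W (u(W) = (-2 + √(6 - 5))*(6 - 1*5) + W = (-2 + √1)*(6 - 5) + W = (-2 + 1)*1 + W = -1*1 + W = -1 + W)
(u(9) + (70/(-66) + 48/40))² = ((-1 + 9) + (70/(-66) + 48/40))² = (8 + (70*(-1/66) + 48*(1/40)))² = (8 + (-35/33 + 6/5))² = (8 + 23/165)² = (1343/165)² = 1803649/27225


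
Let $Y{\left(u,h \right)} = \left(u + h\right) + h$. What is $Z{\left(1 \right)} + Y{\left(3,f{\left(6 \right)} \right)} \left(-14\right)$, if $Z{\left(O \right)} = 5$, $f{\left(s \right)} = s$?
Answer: $-205$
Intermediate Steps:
$Y{\left(u,h \right)} = u + 2 h$ ($Y{\left(u,h \right)} = \left(h + u\right) + h = u + 2 h$)
$Z{\left(1 \right)} + Y{\left(3,f{\left(6 \right)} \right)} \left(-14\right) = 5 + \left(3 + 2 \cdot 6\right) \left(-14\right) = 5 + \left(3 + 12\right) \left(-14\right) = 5 + 15 \left(-14\right) = 5 - 210 = -205$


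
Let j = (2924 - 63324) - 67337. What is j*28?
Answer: -3576636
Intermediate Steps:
j = -127737 (j = -60400 - 67337 = -127737)
j*28 = -127737*28 = -3576636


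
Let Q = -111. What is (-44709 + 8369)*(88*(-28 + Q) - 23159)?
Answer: 1286108940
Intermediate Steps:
(-44709 + 8369)*(88*(-28 + Q) - 23159) = (-44709 + 8369)*(88*(-28 - 111) - 23159) = -36340*(88*(-139) - 23159) = -36340*(-12232 - 23159) = -36340*(-35391) = 1286108940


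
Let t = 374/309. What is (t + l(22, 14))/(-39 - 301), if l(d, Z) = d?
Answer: -1793/26265 ≈ -0.068266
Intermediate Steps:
t = 374/309 (t = 374*(1/309) = 374/309 ≈ 1.2104)
(t + l(22, 14))/(-39 - 301) = (374/309 + 22)/(-39 - 301) = (7172/309)/(-340) = (7172/309)*(-1/340) = -1793/26265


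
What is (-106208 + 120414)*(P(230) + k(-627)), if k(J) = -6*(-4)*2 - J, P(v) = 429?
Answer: 15683424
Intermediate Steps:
k(J) = 48 - J (k(J) = 24*2 - J = 48 - J)
(-106208 + 120414)*(P(230) + k(-627)) = (-106208 + 120414)*(429 + (48 - 1*(-627))) = 14206*(429 + (48 + 627)) = 14206*(429 + 675) = 14206*1104 = 15683424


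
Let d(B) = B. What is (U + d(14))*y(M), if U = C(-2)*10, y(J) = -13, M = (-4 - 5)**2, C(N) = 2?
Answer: -442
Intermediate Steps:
M = 81 (M = (-9)**2 = 81)
U = 20 (U = 2*10 = 20)
(U + d(14))*y(M) = (20 + 14)*(-13) = 34*(-13) = -442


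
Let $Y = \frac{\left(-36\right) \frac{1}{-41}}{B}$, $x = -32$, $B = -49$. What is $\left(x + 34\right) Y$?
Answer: $- \frac{72}{2009} \approx -0.035839$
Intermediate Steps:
$Y = - \frac{36}{2009}$ ($Y = \frac{\left(-36\right) \frac{1}{-41}}{-49} = \left(-36\right) \left(- \frac{1}{41}\right) \left(- \frac{1}{49}\right) = \frac{36}{41} \left(- \frac{1}{49}\right) = - \frac{36}{2009} \approx -0.017919$)
$\left(x + 34\right) Y = \left(-32 + 34\right) \left(- \frac{36}{2009}\right) = 2 \left(- \frac{36}{2009}\right) = - \frac{72}{2009}$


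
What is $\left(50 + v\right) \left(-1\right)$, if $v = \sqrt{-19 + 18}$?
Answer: $-50 - i \approx -50.0 - 1.0 i$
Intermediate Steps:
$v = i$ ($v = \sqrt{-1} = i \approx 1.0 i$)
$\left(50 + v\right) \left(-1\right) = \left(50 + i\right) \left(-1\right) = -50 - i$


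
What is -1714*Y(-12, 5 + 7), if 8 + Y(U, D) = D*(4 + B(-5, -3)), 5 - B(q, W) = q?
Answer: -274240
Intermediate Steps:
B(q, W) = 5 - q
Y(U, D) = -8 + 14*D (Y(U, D) = -8 + D*(4 + (5 - 1*(-5))) = -8 + D*(4 + (5 + 5)) = -8 + D*(4 + 10) = -8 + D*14 = -8 + 14*D)
-1714*Y(-12, 5 + 7) = -1714*(-8 + 14*(5 + 7)) = -1714*(-8 + 14*12) = -1714*(-8 + 168) = -1714*160 = -274240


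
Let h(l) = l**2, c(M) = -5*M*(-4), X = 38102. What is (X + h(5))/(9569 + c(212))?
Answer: 12709/4603 ≈ 2.7610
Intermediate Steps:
c(M) = 20*M
(X + h(5))/(9569 + c(212)) = (38102 + 5**2)/(9569 + 20*212) = (38102 + 25)/(9569 + 4240) = 38127/13809 = 38127*(1/13809) = 12709/4603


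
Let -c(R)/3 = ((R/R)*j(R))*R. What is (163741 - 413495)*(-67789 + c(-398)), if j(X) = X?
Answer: 135616671754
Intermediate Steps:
c(R) = -3*R² (c(R) = -3*(R/R)*R*R = -3*1*R*R = -3*R*R = -3*R²)
(163741 - 413495)*(-67789 + c(-398)) = (163741 - 413495)*(-67789 - 3*(-398)²) = -249754*(-67789 - 3*158404) = -249754*(-67789 - 475212) = -249754*(-543001) = 135616671754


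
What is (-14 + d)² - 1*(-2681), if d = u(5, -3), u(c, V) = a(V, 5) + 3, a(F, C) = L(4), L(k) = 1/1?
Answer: 2781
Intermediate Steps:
L(k) = 1
a(F, C) = 1
u(c, V) = 4 (u(c, V) = 1 + 3 = 4)
d = 4
(-14 + d)² - 1*(-2681) = (-14 + 4)² - 1*(-2681) = (-10)² + 2681 = 100 + 2681 = 2781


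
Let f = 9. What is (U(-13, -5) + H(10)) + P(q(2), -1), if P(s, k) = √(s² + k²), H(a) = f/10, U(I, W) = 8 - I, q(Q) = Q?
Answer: 219/10 + √5 ≈ 24.136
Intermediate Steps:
H(a) = 9/10
P(s, k) = √(k² + s²)
(U(-13, -5) + H(10)) + P(q(2), -1) = ((8 - 1*(-13)) + 9/10) + √((-1)² + 2²) = ((8 + 13) + 9/10) + √(1 + 4) = (21 + 9/10) + √5 = 219/10 + √5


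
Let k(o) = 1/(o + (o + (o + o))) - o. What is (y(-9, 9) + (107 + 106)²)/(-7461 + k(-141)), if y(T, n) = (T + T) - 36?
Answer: -25557660/4128481 ≈ -6.1906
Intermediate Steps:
y(T, n) = -36 + 2*T (y(T, n) = 2*T - 36 = -36 + 2*T)
k(o) = -o + 1/(4*o) (k(o) = 1/(o + (o + 2*o)) - o = 1/(o + 3*o) - o = 1/(4*o) - o = -o + 1/(4*o))
(y(-9, 9) + (107 + 106)²)/(-7461 + k(-141)) = ((-36 + 2*(-9)) + (107 + 106)²)/(-7461 + (-1*(-141) + (¼)/(-141))) = ((-36 - 18) + 213²)/(-7461 + (141 + (¼)*(-1/141))) = (-54 + 45369)/(-7461 + (141 - 1/564)) = 45315/(-7461 + 79523/564) = 45315/(-4128481/564) = 45315*(-564/4128481) = -25557660/4128481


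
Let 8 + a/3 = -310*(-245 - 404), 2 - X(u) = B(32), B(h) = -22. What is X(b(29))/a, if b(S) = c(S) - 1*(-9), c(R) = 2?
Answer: 4/100591 ≈ 3.9765e-5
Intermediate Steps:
b(S) = 11 (b(S) = 2 - 1*(-9) = 2 + 9 = 11)
X(u) = 24 (X(u) = 2 - 1*(-22) = 2 + 22 = 24)
a = 603546 (a = -24 + 3*(-310*(-245 - 404)) = -24 + 3*(-310*(-649)) = -24 + 3*201190 = -24 + 603570 = 603546)
X(b(29))/a = 24/603546 = 24*(1/603546) = 4/100591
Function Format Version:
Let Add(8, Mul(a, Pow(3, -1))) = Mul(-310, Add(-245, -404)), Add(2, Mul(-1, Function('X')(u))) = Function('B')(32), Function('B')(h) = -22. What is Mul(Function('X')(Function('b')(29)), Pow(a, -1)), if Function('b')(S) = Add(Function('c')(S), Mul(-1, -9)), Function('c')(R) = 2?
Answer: Rational(4, 100591) ≈ 3.9765e-5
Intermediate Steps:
Function('b')(S) = 11 (Function('b')(S) = Add(2, Mul(-1, -9)) = Add(2, 9) = 11)
Function('X')(u) = 24 (Function('X')(u) = Add(2, Mul(-1, -22)) = Add(2, 22) = 24)
a = 603546 (a = Add(-24, Mul(3, Mul(-310, Add(-245, -404)))) = Add(-24, Mul(3, Mul(-310, -649))) = Add(-24, Mul(3, 201190)) = Add(-24, 603570) = 603546)
Mul(Function('X')(Function('b')(29)), Pow(a, -1)) = Mul(24, Pow(603546, -1)) = Mul(24, Rational(1, 603546)) = Rational(4, 100591)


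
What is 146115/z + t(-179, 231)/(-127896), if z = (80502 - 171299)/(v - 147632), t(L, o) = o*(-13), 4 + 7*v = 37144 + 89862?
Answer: 332133035765267/1593882584 ≈ 2.0838e+5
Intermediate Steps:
v = 127002/7 (v = -4/7 + (37144 + 89862)/7 = -4/7 + (⅐)*127006 = -4/7 + 127006/7 = 127002/7 ≈ 18143.)
t(L, o) = -13*o
z = 635579/906422 (z = (80502 - 171299)/(127002/7 - 147632) = -90797/(-906422/7) = -90797*(-7/906422) = 635579/906422 ≈ 0.70120)
146115/z + t(-179, 231)/(-127896) = 146115/(635579/906422) - 13*231/(-127896) = 146115*(906422/635579) - 3003*(-1/127896) = 7790697090/37387 + 1001/42632 = 332133035765267/1593882584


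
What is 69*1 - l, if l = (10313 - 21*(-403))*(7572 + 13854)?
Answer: -402294507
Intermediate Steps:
l = 402294576 (l = (10313 + 8463)*21426 = 18776*21426 = 402294576)
69*1 - l = 69*1 - 1*402294576 = 69 - 402294576 = -402294507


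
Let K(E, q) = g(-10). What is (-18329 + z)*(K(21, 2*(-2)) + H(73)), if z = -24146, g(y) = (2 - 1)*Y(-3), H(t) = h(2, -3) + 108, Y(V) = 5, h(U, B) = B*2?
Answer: -4544825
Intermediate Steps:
h(U, B) = 2*B
H(t) = 102 (H(t) = 2*(-3) + 108 = -6 + 108 = 102)
g(y) = 5 (g(y) = (2 - 1)*5 = 1*5 = 5)
K(E, q) = 5
(-18329 + z)*(K(21, 2*(-2)) + H(73)) = (-18329 - 24146)*(5 + 102) = -42475*107 = -4544825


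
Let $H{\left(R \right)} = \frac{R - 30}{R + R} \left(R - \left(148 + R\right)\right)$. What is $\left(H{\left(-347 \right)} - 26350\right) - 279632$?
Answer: $- \frac{106203652}{347} \approx -3.0606 \cdot 10^{5}$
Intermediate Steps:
$H{\left(R \right)} = - \frac{74 \left(-30 + R\right)}{R}$ ($H{\left(R \right)} = \frac{-30 + R}{2 R} \left(-148\right) = - \frac{74 \left(-30 + R\right)}{R}$)
$\left(H{\left(-347 \right)} - 26350\right) - 279632 = \left(\left(-74 + \frac{2220}{-347}\right) - 26350\right) - 279632 = \left(\left(-74 + 2220 \left(- \frac{1}{347}\right)\right) - 26350\right) - 279632 = \left(\left(-74 - \frac{2220}{347}\right) - 26350\right) - 279632 = \left(- \frac{27898}{347} - 26350\right) - 279632 = - \frac{9171348}{347} - 279632 = - \frac{106203652}{347}$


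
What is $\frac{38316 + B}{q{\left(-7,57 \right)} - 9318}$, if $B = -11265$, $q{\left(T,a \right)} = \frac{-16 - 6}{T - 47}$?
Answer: $- \frac{730377}{251575} \approx -2.9032$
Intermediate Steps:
$q{\left(T,a \right)} = - \frac{22}{-47 + T}$
$\frac{38316 + B}{q{\left(-7,57 \right)} - 9318} = \frac{38316 - 11265}{- \frac{22}{-47 - 7} - 9318} = \frac{27051}{- \frac{22}{-54} - 9318} = \frac{27051}{\left(-22\right) \left(- \frac{1}{54}\right) - 9318} = \frac{27051}{\frac{11}{27} - 9318} = \frac{27051}{- \frac{251575}{27}} = 27051 \left(- \frac{27}{251575}\right) = - \frac{730377}{251575}$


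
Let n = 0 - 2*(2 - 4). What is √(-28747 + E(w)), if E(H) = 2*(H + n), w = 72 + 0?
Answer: I*√28595 ≈ 169.1*I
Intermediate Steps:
w = 72
n = 4 (n = 0 - 2*(-2) = 0 + 4 = 4)
E(H) = 8 + 2*H (E(H) = 2*(H + 4) = 2*(4 + H) = 8 + 2*H)
√(-28747 + E(w)) = √(-28747 + (8 + 2*72)) = √(-28747 + (8 + 144)) = √(-28747 + 152) = √(-28595) = I*√28595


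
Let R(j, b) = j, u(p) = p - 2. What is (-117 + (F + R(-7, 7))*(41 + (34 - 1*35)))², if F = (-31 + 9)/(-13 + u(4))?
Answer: 100489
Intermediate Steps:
u(p) = -2 + p
F = 2 (F = (-31 + 9)/(-13 + (-2 + 4)) = -22/(-13 + 2) = -22/(-11) = -22*(-1/11) = 2)
(-117 + (F + R(-7, 7))*(41 + (34 - 1*35)))² = (-117 + (2 - 7)*(41 + (34 - 1*35)))² = (-117 - 5*(41 + (34 - 35)))² = (-117 - 5*(41 - 1))² = (-117 - 5*40)² = (-117 - 200)² = (-317)² = 100489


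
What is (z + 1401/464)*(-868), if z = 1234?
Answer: -124553009/116 ≈ -1.0737e+6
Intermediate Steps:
(z + 1401/464)*(-868) = (1234 + 1401/464)*(-868) = (573977/464)*(-868) = -124553009/116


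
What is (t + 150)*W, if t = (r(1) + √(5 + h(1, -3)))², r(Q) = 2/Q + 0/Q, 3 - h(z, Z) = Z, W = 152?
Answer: 25080 + 608*√11 ≈ 27097.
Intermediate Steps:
h(z, Z) = 3 - Z
r(Q) = 2/Q (r(Q) = 2/Q + 0 = 2/Q)
t = (2 + √11)² (t = (2/1 + √(5 + (3 - 1*(-3))))² = (2*1 + √(5 + (3 + 3)))² = (2 + √(5 + 6))² = (2 + √11)² ≈ 28.267)
(t + 150)*W = ((2 + √11)² + 150)*152 = (150 + (2 + √11)²)*152 = 22800 + 152*(2 + √11)²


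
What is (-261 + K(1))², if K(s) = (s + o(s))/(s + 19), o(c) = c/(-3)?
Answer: 61293241/900 ≈ 68104.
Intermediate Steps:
o(c) = -c/3 (o(c) = c*(-⅓) = -c/3)
K(s) = 2*s/(3*(19 + s)) (K(s) = (s - s/3)/(s + 19) = (2*s/3)/(19 + s) = 2*s/(3*(19 + s)))
(-261 + K(1))² = (-261 + (⅔)*1/(19 + 1))² = (-261 + (⅔)*1/20)² = (-261 + (⅔)*1*(1/20))² = (-261 + 1/30)² = (-7829/30)² = 61293241/900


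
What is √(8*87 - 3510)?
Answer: I*√2814 ≈ 53.047*I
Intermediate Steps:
√(8*87 - 3510) = √(696 - 3510) = √(-2814) = I*√2814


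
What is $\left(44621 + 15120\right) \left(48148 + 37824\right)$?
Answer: $5136053252$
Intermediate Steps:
$\left(44621 + 15120\right) \left(48148 + 37824\right) = 59741 \cdot 85972 = 5136053252$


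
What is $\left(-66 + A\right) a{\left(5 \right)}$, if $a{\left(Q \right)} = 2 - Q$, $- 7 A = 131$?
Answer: $\frac{1779}{7} \approx 254.14$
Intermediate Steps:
$A = - \frac{131}{7}$ ($A = \left(- \frac{1}{7}\right) 131 = - \frac{131}{7} \approx -18.714$)
$\left(-66 + A\right) a{\left(5 \right)} = \left(-66 - \frac{131}{7}\right) \left(2 - 5\right) = - \frac{593 \left(2 - 5\right)}{7} = \left(- \frac{593}{7}\right) \left(-3\right) = \frac{1779}{7}$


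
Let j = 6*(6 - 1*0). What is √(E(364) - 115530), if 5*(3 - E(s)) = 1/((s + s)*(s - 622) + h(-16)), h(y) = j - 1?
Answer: I*√101850649531700230/938945 ≈ 339.89*I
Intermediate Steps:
j = 36 (j = 6*(6 + 0) = 6*6 = 36)
h(y) = 35 (h(y) = 36 - 1 = 35)
E(s) = 3 - 1/(5*(35 + 2*s*(-622 + s))) (E(s) = 3 - 1/(5*((s + s)*(s - 622) + 35)) = 3 - 1/(5*((2*s)*(-622 + s) + 35)) = 3 - 1/(5*(2*s*(-622 + s) + 35)) = 3 - 1/(5*(35 + 2*s*(-622 + s))))
√(E(364) - 115530) = √(2*(262 - 9330*364 + 15*364²)/(5*(35 - 1244*364 + 2*364²)) - 115530) = √(2*(262 - 3396120 + 15*132496)/(5*(35 - 452816 + 2*132496)) - 115530) = √(2*(262 - 3396120 + 1987440)/(5*(35 - 452816 + 264992)) - 115530) = √((⅖)*(-1408418)/(-187789) - 115530) = √((⅖)*(-1/187789)*(-1408418) - 115530) = √(2816836/938945 - 115530) = √(-108473499014/938945) = I*√101850649531700230/938945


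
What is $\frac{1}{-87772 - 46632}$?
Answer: $- \frac{1}{134404} \approx -7.4403 \cdot 10^{-6}$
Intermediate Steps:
$\frac{1}{-87772 - 46632} = \frac{1}{-134404} = - \frac{1}{134404}$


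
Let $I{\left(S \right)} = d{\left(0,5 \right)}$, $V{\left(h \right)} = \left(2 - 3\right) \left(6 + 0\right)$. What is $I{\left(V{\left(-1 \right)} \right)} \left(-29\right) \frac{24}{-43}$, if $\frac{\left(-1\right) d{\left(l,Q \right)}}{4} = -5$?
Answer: $\frac{13920}{43} \approx 323.72$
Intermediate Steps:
$d{\left(l,Q \right)} = 20$ ($d{\left(l,Q \right)} = \left(-4\right) \left(-5\right) = 20$)
$V{\left(h \right)} = -6$ ($V{\left(h \right)} = \left(-1\right) 6 = -6$)
$I{\left(S \right)} = 20$
$I{\left(V{\left(-1 \right)} \right)} \left(-29\right) \frac{24}{-43} = 20 \left(-29\right) \frac{24}{-43} = - 580 \cdot 24 \left(- \frac{1}{43}\right) = \left(-580\right) \left(- \frac{24}{43}\right) = \frac{13920}{43}$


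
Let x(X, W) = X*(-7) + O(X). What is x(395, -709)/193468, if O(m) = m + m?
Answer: -1975/193468 ≈ -0.010208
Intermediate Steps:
O(m) = 2*m
x(X, W) = -5*X (x(X, W) = X*(-7) + 2*X = -7*X + 2*X = -5*X)
x(395, -709)/193468 = -5*395/193468 = -1975*1/193468 = -1975/193468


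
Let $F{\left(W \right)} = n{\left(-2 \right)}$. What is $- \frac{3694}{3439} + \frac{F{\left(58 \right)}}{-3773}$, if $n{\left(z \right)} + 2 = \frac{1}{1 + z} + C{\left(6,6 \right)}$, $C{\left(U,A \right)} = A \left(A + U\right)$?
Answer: $- \frac{14174753}{12975347} \approx -1.0924$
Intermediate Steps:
$n{\left(z \right)} = 70 + \frac{1}{1 + z}$ ($n{\left(z \right)} = -2 + \left(\frac{1}{1 + z} + 6 \left(6 + 6\right)\right) = -2 + \left(\frac{1}{1 + z} + 6 \cdot 12\right) = -2 + \left(\frac{1}{1 + z} + 72\right) = -2 + \left(72 + \frac{1}{1 + z}\right) = 70 + \frac{1}{1 + z}$)
$F{\left(W \right)} = 69$ ($F{\left(W \right)} = \frac{71 + 70 \left(-2\right)}{1 - 2} = \frac{71 - 140}{-1} = \left(-1\right) \left(-69\right) = 69$)
$- \frac{3694}{3439} + \frac{F{\left(58 \right)}}{-3773} = - \frac{3694}{3439} + \frac{69}{-3773} = \left(-3694\right) \frac{1}{3439} + 69 \left(- \frac{1}{3773}\right) = - \frac{3694}{3439} - \frac{69}{3773} = - \frac{14174753}{12975347}$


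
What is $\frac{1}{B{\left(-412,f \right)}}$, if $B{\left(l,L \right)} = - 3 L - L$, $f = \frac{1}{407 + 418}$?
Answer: $- \frac{825}{4} \approx -206.25$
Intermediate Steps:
$f = \frac{1}{825} \approx 0.0012121$
$B{\left(l,L \right)} = - 4 L$
$\frac{1}{B{\left(-412,f \right)}} = \frac{1}{\left(-4\right) \frac{1}{825}} = \frac{1}{- \frac{4}{825}} = - \frac{825}{4}$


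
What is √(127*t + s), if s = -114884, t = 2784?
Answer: 2*√59671 ≈ 488.55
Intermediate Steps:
√(127*t + s) = √(127*2784 - 114884) = √(353568 - 114884) = √238684 = 2*√59671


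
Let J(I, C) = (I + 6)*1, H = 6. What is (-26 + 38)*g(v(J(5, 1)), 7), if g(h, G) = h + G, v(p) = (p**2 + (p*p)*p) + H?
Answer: 17580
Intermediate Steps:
J(I, C) = 6 + I (J(I, C) = (6 + I)*1 = 6 + I)
v(p) = 6 + p**2 + p**3 (v(p) = (p**2 + (p*p)*p) + 6 = (p**2 + p**2*p) + 6 = (p**2 + p**3) + 6 = 6 + p**2 + p**3)
g(h, G) = G + h
(-26 + 38)*g(v(J(5, 1)), 7) = (-26 + 38)*(7 + (6 + (6 + 5)**2 + (6 + 5)**3)) = 12*(7 + (6 + 11**2 + 11**3)) = 12*(7 + (6 + 121 + 1331)) = 12*(7 + 1458) = 12*1465 = 17580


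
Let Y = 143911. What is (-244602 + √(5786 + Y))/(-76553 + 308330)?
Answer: -27178/25753 + √16633/77259 ≈ -1.0537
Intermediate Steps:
(-244602 + √(5786 + Y))/(-76553 + 308330) = (-244602 + √(5786 + 143911))/(-76553 + 308330) = (-244602 + √149697)/231777 = (-244602 + 3*√16633)*(1/231777) = -27178/25753 + √16633/77259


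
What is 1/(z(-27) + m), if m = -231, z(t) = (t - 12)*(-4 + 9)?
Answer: -1/426 ≈ -0.0023474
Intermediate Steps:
z(t) = -60 + 5*t (z(t) = (-12 + t)*5 = -60 + 5*t)
1/(z(-27) + m) = 1/((-60 + 5*(-27)) - 231) = 1/((-60 - 135) - 231) = 1/(-195 - 231) = 1/(-426) = -1/426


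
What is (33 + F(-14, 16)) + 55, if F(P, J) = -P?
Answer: 102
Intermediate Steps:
(33 + F(-14, 16)) + 55 = (33 - 1*(-14)) + 55 = (33 + 14) + 55 = 47 + 55 = 102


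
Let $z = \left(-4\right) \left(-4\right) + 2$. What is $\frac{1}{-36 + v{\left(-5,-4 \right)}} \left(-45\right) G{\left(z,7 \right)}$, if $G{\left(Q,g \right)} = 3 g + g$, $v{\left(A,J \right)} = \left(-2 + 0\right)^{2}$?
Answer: $\frac{315}{8} \approx 39.375$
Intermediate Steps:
$z = 18$ ($z = 16 + 2 = 18$)
$v{\left(A,J \right)} = 4$ ($v{\left(A,J \right)} = \left(-2\right)^{2} = 4$)
$G{\left(Q,g \right)} = 4 g$
$\frac{1}{-36 + v{\left(-5,-4 \right)}} \left(-45\right) G{\left(z,7 \right)} = \frac{1}{-36 + 4} \left(-45\right) 4 \cdot 7 = \frac{1}{-32} \left(-45\right) 28 = \left(- \frac{1}{32}\right) \left(-45\right) 28 = \frac{45}{32} \cdot 28 = \frac{315}{8}$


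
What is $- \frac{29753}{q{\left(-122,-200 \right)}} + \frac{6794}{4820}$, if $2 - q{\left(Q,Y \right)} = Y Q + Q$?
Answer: $\frac{77085151}{29252580} \approx 2.6352$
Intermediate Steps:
$q{\left(Q,Y \right)} = 2 - Q - Q Y$ ($q{\left(Q,Y \right)} = 2 - \left(Y Q + Q\right) = 2 - \left(Q Y + Q\right) = 2 - \left(Q + Q Y\right) = 2 - Q - Q Y$)
$- \frac{29753}{q{\left(-122,-200 \right)}} + \frac{6794}{4820} = - \frac{29753}{2 - -122 - \left(-122\right) \left(-200\right)} + \frac{6794}{4820} = - \frac{29753}{2 + 122 - 24400} + 6794 \cdot \frac{1}{4820} = - \frac{29753}{-24276} + \frac{3397}{2410} = \left(-29753\right) \left(- \frac{1}{24276}\right) + \frac{3397}{2410} = \frac{29753}{24276} + \frac{3397}{2410} = \frac{77085151}{29252580}$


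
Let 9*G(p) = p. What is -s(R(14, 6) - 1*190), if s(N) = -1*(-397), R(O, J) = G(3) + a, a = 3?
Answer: -397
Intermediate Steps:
G(p) = p/9
R(O, J) = 10/3 (R(O, J) = (⅑)*3 + 3 = ⅓ + 3 = 10/3)
s(N) = 397
-s(R(14, 6) - 1*190) = -1*397 = -397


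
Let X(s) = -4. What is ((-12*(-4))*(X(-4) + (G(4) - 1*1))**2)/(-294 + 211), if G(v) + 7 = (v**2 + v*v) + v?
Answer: -27648/83 ≈ -333.11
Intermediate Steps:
G(v) = -7 + v + 2*v**2 (G(v) = -7 + ((v**2 + v*v) + v) = -7 + ((v**2 + v**2) + v) = -7 + (2*v**2 + v) = -7 + (v + 2*v**2) = -7 + v + 2*v**2)
((-12*(-4))*(X(-4) + (G(4) - 1*1))**2)/(-294 + 211) = ((-12*(-4))*(-4 + ((-7 + 4 + 2*4**2) - 1*1))**2)/(-294 + 211) = (48*(-4 + ((-7 + 4 + 2*16) - 1))**2)/(-83) = (48*(-4 + ((-7 + 4 + 32) - 1))**2)*(-1/83) = (48*(-4 + (29 - 1))**2)*(-1/83) = (48*(-4 + 28)**2)*(-1/83) = (48*24**2)*(-1/83) = (48*576)*(-1/83) = 27648*(-1/83) = -27648/83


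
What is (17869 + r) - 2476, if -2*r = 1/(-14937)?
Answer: 459850483/29874 ≈ 15393.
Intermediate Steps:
r = 1/29874 (r = -½/(-14937) = -½*(-1/14937) = 1/29874 ≈ 3.3474e-5)
(17869 + r) - 2476 = (17869 + 1/29874) - 2476 = 533818507/29874 - 2476 = 459850483/29874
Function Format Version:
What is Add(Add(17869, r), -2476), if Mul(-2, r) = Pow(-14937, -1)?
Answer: Rational(459850483, 29874) ≈ 15393.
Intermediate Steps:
r = Rational(1, 29874) (r = Mul(Rational(-1, 2), Pow(-14937, -1)) = Mul(Rational(-1, 2), Rational(-1, 14937)) = Rational(1, 29874) ≈ 3.3474e-5)
Add(Add(17869, r), -2476) = Add(Add(17869, Rational(1, 29874)), -2476) = Add(Rational(533818507, 29874), -2476) = Rational(459850483, 29874)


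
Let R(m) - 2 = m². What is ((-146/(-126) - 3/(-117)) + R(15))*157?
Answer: 29340631/819 ≈ 35825.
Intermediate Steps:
R(m) = 2 + m²
((-146/(-126) - 3/(-117)) + R(15))*157 = ((-146/(-126) - 3/(-117)) + (2 + 15²))*157 = ((-146*(-1/126) - 3*(-1/117)) + (2 + 225))*157 = ((73/63 + 1/39) + 227)*157 = (970/819 + 227)*157 = (186883/819)*157 = 29340631/819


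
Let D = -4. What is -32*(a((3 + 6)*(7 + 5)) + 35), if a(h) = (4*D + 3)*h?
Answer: 43808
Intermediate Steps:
a(h) = -13*h (a(h) = (4*(-4) + 3)*h = (-16 + 3)*h = -13*h)
-32*(a((3 + 6)*(7 + 5)) + 35) = -32*(-13*(3 + 6)*(7 + 5) + 35) = -32*(-117*12 + 35) = -32*(-13*108 + 35) = -32*(-1404 + 35) = -32*(-1369) = 43808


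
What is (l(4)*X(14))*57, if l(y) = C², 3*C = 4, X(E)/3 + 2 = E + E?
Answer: 7904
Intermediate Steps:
X(E) = -6 + 6*E (X(E) = -6 + 3*(E + E) = -6 + 3*(2*E) = -6 + 6*E)
C = 4/3 (C = (⅓)*4 = 4/3 ≈ 1.3333)
l(y) = 16/9 (l(y) = (4/3)² = 16/9)
(l(4)*X(14))*57 = (16*(-6 + 6*14)/9)*57 = (16*(-6 + 84)/9)*57 = ((16/9)*78)*57 = (416/3)*57 = 7904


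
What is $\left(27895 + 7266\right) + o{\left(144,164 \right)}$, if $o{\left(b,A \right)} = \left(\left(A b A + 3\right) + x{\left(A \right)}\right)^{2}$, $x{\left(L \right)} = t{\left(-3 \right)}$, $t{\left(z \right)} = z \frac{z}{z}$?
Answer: $15000314939737$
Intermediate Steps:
$t{\left(z \right)} = z$ ($t{\left(z \right)} = z 1 = z$)
$x{\left(L \right)} = -3$
$o{\left(b,A \right)} = A^{4} b^{2}$ ($o{\left(b,A \right)} = \left(\left(A b A + 3\right) - 3\right)^{2} = \left(\left(b A^{2} + 3\right) - 3\right)^{2} = \left(\left(3 + b A^{2}\right) - 3\right)^{2} = \left(b A^{2}\right)^{2} = A^{4} b^{2}$)
$\left(27895 + 7266\right) + o{\left(144,164 \right)} = \left(27895 + 7266\right) + 164^{4} \cdot 144^{2} = 35161 + 723394816 \cdot 20736 = 35161 + 15000314904576 = 15000314939737$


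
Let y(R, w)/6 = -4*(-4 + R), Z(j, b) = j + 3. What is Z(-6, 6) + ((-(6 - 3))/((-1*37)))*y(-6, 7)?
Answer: 609/37 ≈ 16.459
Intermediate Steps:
Z(j, b) = 3 + j
y(R, w) = 96 - 24*R (y(R, w) = 6*(-4*(-4 + R)) = 6*(16 - 4*R) = 96 - 24*R)
Z(-6, 6) + ((-(6 - 3))/((-1*37)))*y(-6, 7) = (3 - 6) + ((-(6 - 3))/((-1*37)))*(96 - 24*(-6)) = -3 + (-1*3/(-37))*(96 + 144) = -3 - 3*(-1/37)*240 = -3 + (3/37)*240 = -3 + 720/37 = 609/37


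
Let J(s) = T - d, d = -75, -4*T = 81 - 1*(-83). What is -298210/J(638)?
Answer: -149105/17 ≈ -8770.9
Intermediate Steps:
T = -41 (T = -(81 - 1*(-83))/4 = -(81 + 83)/4 = -¼*164 = -41)
J(s) = 34 (J(s) = -41 - 1*(-75) = -41 + 75 = 34)
-298210/J(638) = -298210/34 = -298210*1/34 = -149105/17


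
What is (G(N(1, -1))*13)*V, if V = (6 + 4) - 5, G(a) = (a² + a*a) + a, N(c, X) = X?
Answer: 65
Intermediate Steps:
G(a) = a + 2*a² (G(a) = (a² + a²) + a = 2*a² + a = a + 2*a²)
V = 5 (V = 10 - 5 = 5)
(G(N(1, -1))*13)*V = (-(1 + 2*(-1))*13)*5 = (-(1 - 2)*13)*5 = (-1*(-1)*13)*5 = (1*13)*5 = 13*5 = 65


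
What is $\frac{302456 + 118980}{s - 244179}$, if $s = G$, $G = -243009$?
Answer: $- \frac{105359}{121797} \approx -0.86504$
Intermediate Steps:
$s = -243009$
$\frac{302456 + 118980}{s - 244179} = \frac{302456 + 118980}{-243009 - 244179} = \frac{421436}{-243009 - 244179} = \frac{421436}{-487188} = 421436 \left(- \frac{1}{487188}\right) = - \frac{105359}{121797}$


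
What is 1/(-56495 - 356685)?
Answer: -1/413180 ≈ -2.4203e-6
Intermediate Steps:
1/(-56495 - 356685) = 1/(-413180) = -1/413180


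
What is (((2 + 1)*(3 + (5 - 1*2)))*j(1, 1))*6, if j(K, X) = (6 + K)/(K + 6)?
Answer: 108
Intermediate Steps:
j(K, X) = 1 (j(K, X) = (6 + K)/(6 + K) = 1)
(((2 + 1)*(3 + (5 - 1*2)))*j(1, 1))*6 = (((2 + 1)*(3 + (5 - 1*2)))*1)*6 = ((3*(3 + (5 - 2)))*1)*6 = ((3*(3 + 3))*1)*6 = ((3*6)*1)*6 = (18*1)*6 = 18*6 = 108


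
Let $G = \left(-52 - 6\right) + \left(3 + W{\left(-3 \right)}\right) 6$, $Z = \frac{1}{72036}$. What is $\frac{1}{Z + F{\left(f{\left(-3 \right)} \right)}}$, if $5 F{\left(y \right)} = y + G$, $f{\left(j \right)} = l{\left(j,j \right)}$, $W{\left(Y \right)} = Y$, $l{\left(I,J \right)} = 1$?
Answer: $- \frac{360180}{4106047} \approx -0.087719$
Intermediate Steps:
$f{\left(j \right)} = 1$
$Z = \frac{1}{72036} \approx 1.3882 \cdot 10^{-5}$
$G = -58$ ($G = \left(-52 - 6\right) + \left(3 - 3\right) 6 = -58 + 0 \cdot 6 = -58 + 0 = -58$)
$F{\left(y \right)} = - \frac{58}{5} + \frac{y}{5}$ ($F{\left(y \right)} = \frac{y - 58}{5} = \frac{-58 + y}{5} = - \frac{58}{5} + \frac{y}{5}$)
$\frac{1}{Z + F{\left(f{\left(-3 \right)} \right)}} = \frac{1}{\frac{1}{72036} + \left(- \frac{58}{5} + \frac{1}{5} \cdot 1\right)} = \frac{1}{\frac{1}{72036} + \left(- \frac{58}{5} + \frac{1}{5}\right)} = \frac{1}{\frac{1}{72036} - \frac{57}{5}} = \frac{1}{- \frac{4106047}{360180}} = - \frac{360180}{4106047}$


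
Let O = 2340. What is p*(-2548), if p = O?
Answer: -5962320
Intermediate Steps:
p = 2340
p*(-2548) = 2340*(-2548) = -5962320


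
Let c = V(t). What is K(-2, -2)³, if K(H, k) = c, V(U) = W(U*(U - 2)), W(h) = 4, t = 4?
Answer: 64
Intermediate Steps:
V(U) = 4
c = 4
K(H, k) = 4
K(-2, -2)³ = 4³ = 64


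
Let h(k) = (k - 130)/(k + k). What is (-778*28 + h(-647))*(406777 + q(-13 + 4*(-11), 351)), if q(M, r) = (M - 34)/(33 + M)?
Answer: -275189343602341/31056 ≈ -8.8611e+9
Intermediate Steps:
q(M, r) = (-34 + M)/(33 + M)
h(k) = (-130 + k)/(2*k) (h(k) = (-130 + k)/((2*k)) = (-130 + k)*(1/(2*k)) = (-130 + k)/(2*k))
(-778*28 + h(-647))*(406777 + q(-13 + 4*(-11), 351)) = (-778*28 + (½)*(-130 - 647)/(-647))*(406777 + (-34 + (-13 + 4*(-11)))/(33 + (-13 + 4*(-11)))) = (-21784 + (½)*(-1/647)*(-777))*(406777 + (-34 + (-13 - 44))/(33 + (-13 - 44))) = (-21784 + 777/1294)*(406777 + (-34 - 57)/(33 - 57)) = -28187719*(406777 - 91/(-24))/1294 = -28187719*(406777 - 1/24*(-91))/1294 = -28187719*(406777 + 91/24)/1294 = -28187719/1294*9762739/24 = -275189343602341/31056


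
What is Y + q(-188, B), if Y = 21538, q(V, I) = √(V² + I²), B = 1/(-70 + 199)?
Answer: 21538 + √588159505/129 ≈ 21726.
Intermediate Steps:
B = 1/129 ≈ 0.0077519
q(V, I) = √(I² + V²)
Y + q(-188, B) = 21538 + √((1/129)² + (-188)²) = 21538 + √(1/16641 + 35344) = 21538 + √(588159505/16641) = 21538 + √588159505/129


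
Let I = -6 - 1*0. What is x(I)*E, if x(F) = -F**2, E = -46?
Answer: 1656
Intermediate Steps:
I = -6 (I = -6 + 0 = -6)
x(I)*E = -1*(-6)**2*(-46) = -1*36*(-46) = -36*(-46) = 1656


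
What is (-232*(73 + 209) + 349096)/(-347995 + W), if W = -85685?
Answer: -35459/54210 ≈ -0.65410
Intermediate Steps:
(-232*(73 + 209) + 349096)/(-347995 + W) = (-232*(73 + 209) + 349096)/(-347995 - 85685) = (-232*282 + 349096)/(-433680) = (-65424 + 349096)*(-1/433680) = 283672*(-1/433680) = -35459/54210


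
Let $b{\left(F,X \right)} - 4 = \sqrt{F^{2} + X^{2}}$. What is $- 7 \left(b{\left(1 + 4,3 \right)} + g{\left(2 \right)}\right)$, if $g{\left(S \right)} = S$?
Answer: $-42 - 7 \sqrt{34} \approx -82.817$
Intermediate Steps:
$b{\left(F,X \right)} = 4 + \sqrt{F^{2} + X^{2}}$
$- 7 \left(b{\left(1 + 4,3 \right)} + g{\left(2 \right)}\right) = - 7 \left(\left(4 + \sqrt{\left(1 + 4\right)^{2} + 3^{2}}\right) + 2\right) = - 7 \left(\left(4 + \sqrt{5^{2} + 9}\right) + 2\right) = - 7 \left(\left(4 + \sqrt{25 + 9}\right) + 2\right) = - 7 \left(\left(4 + \sqrt{34}\right) + 2\right) = - 7 \left(6 + \sqrt{34}\right) = -42 - 7 \sqrt{34}$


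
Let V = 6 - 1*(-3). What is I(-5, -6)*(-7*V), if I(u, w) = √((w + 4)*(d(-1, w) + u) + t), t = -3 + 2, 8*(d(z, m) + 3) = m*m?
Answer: -63*√6 ≈ -154.32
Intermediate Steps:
d(z, m) = -3 + m²/8 (d(z, m) = -3 + (m*m)/8 = -3 + m²/8)
t = -1
V = 9 (V = 6 + 3 = 9)
I(u, w) = √(-1 + (4 + w)*(-3 + u + w²/8)) (I(u, w) = √((w + 4)*((-3 + w²/8) + u) - 1) = √((4 + w)*(-3 + u + w²/8) - 1) = √(-1 + (4 + w)*(-3 + u + w²/8)))
I(-5, -6)*(-7*V) = (√2*√(-104 + 4*(-6)² + 32*(-5) - 6*(-24 + (-6)²) + 8*(-5)*(-6))/4)*(-7*9) = (√2*√(-104 + 4*36 - 160 - 6*(-24 + 36) + 240)/4)*(-63) = (√2*√(-104 + 144 - 160 - 6*12 + 240)/4)*(-63) = (√2*√(-104 + 144 - 160 - 72 + 240)/4)*(-63) = (√2*√48/4)*(-63) = (√2*(4*√3)/4)*(-63) = √6*(-63) = -63*√6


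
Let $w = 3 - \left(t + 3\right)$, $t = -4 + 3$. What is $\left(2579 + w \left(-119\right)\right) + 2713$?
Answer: $5173$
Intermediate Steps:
$t = -1$
$w = 1$ ($w = 3 - \left(-1 + 3\right) = 3 - 2 = 1$)
$\left(2579 + w \left(-119\right)\right) + 2713 = \left(2579 + 1 \left(-119\right)\right) + 2713 = \left(2579 - 119\right) + 2713 = 2460 + 2713 = 5173$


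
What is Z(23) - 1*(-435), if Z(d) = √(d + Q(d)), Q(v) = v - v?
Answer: 435 + √23 ≈ 439.80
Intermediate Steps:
Q(v) = 0
Z(d) = √d (Z(d) = √(d + 0) = √d)
Z(23) - 1*(-435) = √23 - 1*(-435) = √23 + 435 = 435 + √23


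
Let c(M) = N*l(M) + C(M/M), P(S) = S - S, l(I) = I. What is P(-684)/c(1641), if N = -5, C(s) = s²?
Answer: 0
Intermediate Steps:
P(S) = 0
c(M) = 1 - 5*M (c(M) = -5*M + (M/M)² = -5*M + 1² = -5*M + 1 = 1 - 5*M)
P(-684)/c(1641) = 0/(1 - 5*1641) = 0/(1 - 8205) = 0/(-8204) = 0*(-1/8204) = 0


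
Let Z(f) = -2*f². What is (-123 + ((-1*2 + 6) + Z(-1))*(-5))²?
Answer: 17689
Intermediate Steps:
(-123 + ((-1*2 + 6) + Z(-1))*(-5))² = (-123 + ((-1*2 + 6) - 2*(-1)²)*(-5))² = (-123 + ((-2 + 6) - 2*1)*(-5))² = (-123 + (4 - 2)*(-5))² = (-123 + 2*(-5))² = (-123 - 10)² = (-133)² = 17689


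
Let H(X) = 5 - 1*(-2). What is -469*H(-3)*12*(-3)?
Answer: 118188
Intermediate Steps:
H(X) = 7 (H(X) = 5 + 2 = 7)
-469*H(-3)*12*(-3) = -469*7*12*(-3) = -39396*(-3) = -469*(-252) = 118188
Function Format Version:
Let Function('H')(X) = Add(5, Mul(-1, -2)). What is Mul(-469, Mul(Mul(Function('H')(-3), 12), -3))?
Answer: 118188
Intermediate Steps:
Function('H')(X) = 7 (Function('H')(X) = Add(5, 2) = 7)
Mul(-469, Mul(Mul(Function('H')(-3), 12), -3)) = Mul(-469, Mul(Mul(7, 12), -3)) = Mul(-469, Mul(84, -3)) = Mul(-469, -252) = 118188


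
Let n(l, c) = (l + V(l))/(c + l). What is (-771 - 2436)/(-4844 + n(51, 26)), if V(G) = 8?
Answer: 246939/372929 ≈ 0.66216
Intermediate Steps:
n(l, c) = (8 + l)/(c + l) (n(l, c) = (l + 8)/(c + l) = (8 + l)/(c + l))
(-771 - 2436)/(-4844 + n(51, 26)) = (-771 - 2436)/(-4844 + (8 + 51)/(26 + 51)) = -3207/(-4844 + 59/77) = -3207/(-372929/77) = -3207*(-77/372929) = 246939/372929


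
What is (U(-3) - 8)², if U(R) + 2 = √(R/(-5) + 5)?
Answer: 528/5 - 8*√35 ≈ 58.271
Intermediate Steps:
U(R) = -2 + √(5 - R/5) (U(R) = -2 + √(R/(-5) + 5) = -2 + √(R*(-⅕) + 5) = -2 + √(-R/5 + 5) = -2 + √(5 - R/5))
(U(-3) - 8)² = ((-2 + √(125 - 5*(-3))/5) - 8)² = ((-2 + √(125 + 15)/5) - 8)² = ((-2 + √140/5) - 8)² = ((-2 + (2*√35)/5) - 8)² = ((-2 + 2*√35/5) - 8)² = (-10 + 2*√35/5)²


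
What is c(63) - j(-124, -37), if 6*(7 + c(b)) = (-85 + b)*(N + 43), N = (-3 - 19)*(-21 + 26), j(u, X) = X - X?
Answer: 716/3 ≈ 238.67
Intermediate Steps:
j(u, X) = 0
N = -110 (N = -22*5 = -110)
c(b) = 5653/6 - 67*b/6 (c(b) = -7 + ((-85 + b)*(-110 + 43))/6 = -7 + ((-85 + b)*(-67))/6 = -7 + (5695 - 67*b)/6 = -7 + (5695/6 - 67*b/6) = 5653/6 - 67*b/6)
c(63) - j(-124, -37) = (5653/6 - 67/6*63) - 1*0 = (5653/6 - 1407/2) + 0 = 716/3 + 0 = 716/3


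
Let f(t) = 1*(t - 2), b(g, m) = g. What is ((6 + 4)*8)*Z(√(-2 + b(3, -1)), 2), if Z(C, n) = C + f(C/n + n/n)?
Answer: 40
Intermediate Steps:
f(t) = -2 + t (f(t) = 1*(-2 + t) = -2 + t)
Z(C, n) = -1 + C + C/n (Z(C, n) = C + (-2 + (C/n + n/n)) = C + (-2 + (C/n + 1)) = C + (-2 + (1 + C/n)) = C + (-1 + C/n) = -1 + C + C/n)
((6 + 4)*8)*Z(√(-2 + b(3, -1)), 2) = ((6 + 4)*8)*(-1 + √(-2 + 3) + √(-2 + 3)/2) = (10*8)*(-1 + √1 + √1*(½)) = 80*(-1 + 1 + 1*(½)) = 80*(-1 + 1 + ½) = 80*(½) = 40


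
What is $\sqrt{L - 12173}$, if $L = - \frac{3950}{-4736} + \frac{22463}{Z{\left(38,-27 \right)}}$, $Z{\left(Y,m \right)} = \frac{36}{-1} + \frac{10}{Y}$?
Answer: $\frac{i \sqrt{10552654730829}}{28712} \approx 113.14 i$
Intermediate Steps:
$Z{\left(Y,m \right)} = -36 + \frac{10}{Y}$ ($Z{\left(Y,m \right)} = 36 \left(-1\right) + \frac{10}{Y} = -36 + \frac{10}{Y}$)
$L = - \frac{144187753}{229696}$ ($L = - \frac{3950}{-4736} + \frac{22463}{-36 + \frac{10}{38}} = \left(-3950\right) \left(- \frac{1}{4736}\right) + \frac{22463}{-36 + 10 \cdot \frac{1}{38}} = \frac{1975}{2368} + \frac{22463}{-36 + \frac{5}{19}} = \frac{1975}{2368} + \frac{22463}{- \frac{679}{19}} = \frac{1975}{2368} + 22463 \left(- \frac{19}{679}\right) = \frac{1975}{2368} - \frac{60971}{97} = - \frac{144187753}{229696} \approx -627.73$)
$\sqrt{L - 12173} = \sqrt{- \frac{144187753}{229696} - 12173} = \sqrt{- \frac{2940277161}{229696}} = \frac{i \sqrt{10552654730829}}{28712}$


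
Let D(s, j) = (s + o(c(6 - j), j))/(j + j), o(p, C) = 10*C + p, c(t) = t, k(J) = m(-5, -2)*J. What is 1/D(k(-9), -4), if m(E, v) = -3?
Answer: 8/3 ≈ 2.6667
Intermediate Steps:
k(J) = -3*J
o(p, C) = p + 10*C
D(s, j) = (6 + s + 9*j)/(2*j) (D(s, j) = (s + ((6 - j) + 10*j))/(j + j) = (s + (6 + 9*j))/((2*j)) = (6 + s + 9*j)*(1/(2*j)) = (6 + s + 9*j)/(2*j))
1/D(k(-9), -4) = 1/((½)*(6 - 3*(-9) + 9*(-4))/(-4)) = 1/((½)*(-¼)*(6 + 27 - 36)) = 1/((½)*(-¼)*(-3)) = 1/(3/8) = 8/3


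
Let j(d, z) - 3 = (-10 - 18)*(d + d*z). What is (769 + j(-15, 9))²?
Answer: 24720784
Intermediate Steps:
j(d, z) = 3 - 28*d - 28*d*z (j(d, z) = 3 + (-10 - 18)*(d + d*z) = 3 - 28*(d + d*z) = 3 + (-28*d - 28*d*z) = 3 - 28*d - 28*d*z)
(769 + j(-15, 9))² = (769 + (3 - 28*(-15) - 28*(-15)*9))² = (769 + (3 + 420 + 3780))² = (769 + 4203)² = 4972² = 24720784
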